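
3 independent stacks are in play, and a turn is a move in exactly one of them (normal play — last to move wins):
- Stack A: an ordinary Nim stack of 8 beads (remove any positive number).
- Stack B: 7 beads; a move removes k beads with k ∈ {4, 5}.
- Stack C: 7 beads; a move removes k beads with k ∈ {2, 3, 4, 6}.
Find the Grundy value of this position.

10

Stack A is a plain Nim stack of size 8, so its Grundy value is 8.
Build the Grundy sequence for stack B with g(k) = mex{g(k−s) : s ∈ {4, 5}, s ≤ k}:
k:     0  1  2  3  4  5  6  7
g(k):  0  0  0  0  1  1  1  1
So g(7) = 1.
Grundy values for stack C (subtraction set {2, 3, 4, 6}):
g(0) = mex{} = 0
g(1) = mex{} = 0
g(2) = mex{0} = 1
g(3) = mex{0} = 1
g(4) = mex{0,1} = 2
g(5) = mex{0,1} = 2
g(6) = mex{0,1,2} = 3
g(7) = mex{0,1,2} = 3
So g(7) = 3.
The value of a disjunctive sum is the nim-sum of the parts.
Combined value = 8 ⊕ 1 ⊕ 3 = 10.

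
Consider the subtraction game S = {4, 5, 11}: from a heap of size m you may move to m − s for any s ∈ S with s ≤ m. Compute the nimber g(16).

Build the Grundy sequence with g(k) = mex{g(k−s) : s ∈ {4, 5, 11}, s ≤ k}:
k:     0  1  2  3  4  5  6  7  8  9 10 11 12 13 14 15 16
g(k):  0  0  0  0  1  1  1  1  2  0  0  2  3  1  1  3  0
So g(16) = 0.

0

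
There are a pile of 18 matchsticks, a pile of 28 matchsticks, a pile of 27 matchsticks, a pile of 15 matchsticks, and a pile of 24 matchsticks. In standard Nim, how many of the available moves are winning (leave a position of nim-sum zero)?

3

In binary:
  10010  (18)
  11100  (28)
  11011  (27)
  01111  (15)
  11000  (24)
  -----
  00010  (2)
The overall nim-sum is X = 2. A pile of size p has a winning move iff p XOR X < p (reduce it to p XOR X).
  18: 18 XOR 2 = 16 < 18 — winning move (to 16).
  28: 28 XOR 2 = 30 ≥ 28 — no move.
  27: 27 XOR 2 = 25 < 27 — winning move (to 25).
  15: 15 XOR 2 = 13 < 15 — winning move (to 13).
  24: 24 XOR 2 = 26 ≥ 24 — no move.
That gives 3 winning moves.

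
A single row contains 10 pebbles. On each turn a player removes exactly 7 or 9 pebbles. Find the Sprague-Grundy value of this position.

1

Compute g(0), g(1), … for moves {7, 9}:
g(0) = mex{} = 0
g(1) = mex{} = 0
g(2) = mex{} = 0
g(3) = mex{} = 0
g(4) = mex{} = 0
g(5) = mex{} = 0
g(6) = mex{} = 0
g(7) = mex{0} = 1
g(8) = mex{0} = 1
g(9) = mex{0} = 1
g(10) = mex{0} = 1
So g(10) = 1.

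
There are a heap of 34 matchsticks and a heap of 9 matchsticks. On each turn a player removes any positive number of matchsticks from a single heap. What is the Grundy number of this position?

43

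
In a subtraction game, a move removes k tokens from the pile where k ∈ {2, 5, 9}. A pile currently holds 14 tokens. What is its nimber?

Grundy values for subtraction set {2, 5, 9}:
k:     0  1  2  3  4  5  6  7  8  9 10 11 12 13 14
g(k):  0  0  1  1  0  2  1  0  0  1  1  0  2  1  0
So g(14) = 0.

0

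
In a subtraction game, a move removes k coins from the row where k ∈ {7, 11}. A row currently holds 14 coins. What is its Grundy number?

2

Compute g(0), g(1), … for moves {7, 11}:
g(0) = mex{} = 0
g(1) = mex{} = 0
g(2) = mex{} = 0
g(3) = mex{} = 0
g(4) = mex{} = 0
g(5) = mex{} = 0
g(6) = mex{} = 0
g(7) = mex{0} = 1
g(8) = mex{0} = 1
g(9) = mex{0} = 1
g(10) = mex{0} = 1
g(11) = mex{0} = 1
g(12) = mex{0} = 1
g(13) = mex{0} = 1
g(14) = mex{0,1} = 2
So g(14) = 2.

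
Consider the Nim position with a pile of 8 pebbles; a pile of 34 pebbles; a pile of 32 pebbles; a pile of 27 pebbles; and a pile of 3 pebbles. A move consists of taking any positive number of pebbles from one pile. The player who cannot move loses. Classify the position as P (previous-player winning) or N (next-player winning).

N-position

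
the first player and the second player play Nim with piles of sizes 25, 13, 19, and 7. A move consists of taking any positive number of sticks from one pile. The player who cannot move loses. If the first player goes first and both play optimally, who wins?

the second player wins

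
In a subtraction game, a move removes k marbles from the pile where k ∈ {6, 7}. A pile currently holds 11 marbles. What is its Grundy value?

1

Grundy values for subtraction set {6, 7}:
k:     0  1  2  3  4  5  6  7  8  9 10 11
g(k):  0  0  0  0  0  0  1  1  1  1  1  1
So g(11) = 1.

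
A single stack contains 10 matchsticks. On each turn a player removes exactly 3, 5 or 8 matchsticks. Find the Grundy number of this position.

Build the Grundy sequence with g(k) = mex{g(k−s) : s ∈ {3, 5, 8}, s ≤ k}:
g(0) = mex{} = 0
g(1) = mex{} = 0
g(2) = mex{} = 0
g(3) = mex{0} = 1
g(4) = mex{0} = 1
g(5) = mex{0} = 1
g(6) = mex{0,1} = 2
g(7) = mex{0,1} = 2
g(8) = mex{0,1} = 2
g(9) = mex{0,1,2} = 3
g(10) = mex{0,1,2} = 3
So g(10) = 3.

3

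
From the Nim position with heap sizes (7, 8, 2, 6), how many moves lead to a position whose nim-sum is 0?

1

Compute the nim-sum pairwise:
7 ⊕ 8 = 15
15 ⊕ 2 = 13
13 ⊕ 6 = 11
The overall nim-sum is X = 11. A heap of size p has a winning move iff p XOR X < p (reduce it to p XOR X).
  7: 7 XOR 11 = 12 ≥ 7 — no move.
  8: 8 XOR 11 = 3 < 8 — winning move (to 3).
  2: 2 XOR 11 = 9 ≥ 2 — no move.
  6: 6 XOR 11 = 13 ≥ 6 — no move.
That gives 1 winning move.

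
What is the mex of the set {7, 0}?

1

0 is in the set but 1 is not, so the mex is 1.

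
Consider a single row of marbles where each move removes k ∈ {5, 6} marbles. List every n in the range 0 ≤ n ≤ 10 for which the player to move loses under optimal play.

0, 1, 2, 3, 4

Build the Grundy sequence with g(k) = mex{g(k−s) : s ∈ {5, 6}, s ≤ k}:
k:     0  1  2  3  4  5  6  7  8  9 10
g(k):  0  0  0  0  0  1  1  1  1  1  2
The P-positions (g = 0) in 0..10 are 0, 1, 2, 3, 4.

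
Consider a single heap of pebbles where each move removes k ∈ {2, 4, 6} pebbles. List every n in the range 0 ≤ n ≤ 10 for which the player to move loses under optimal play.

0, 1, 8, 9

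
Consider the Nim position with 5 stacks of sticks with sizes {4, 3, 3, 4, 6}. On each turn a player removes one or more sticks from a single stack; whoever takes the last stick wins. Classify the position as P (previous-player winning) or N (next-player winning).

N-position

Bitwise XOR of the heap sizes:
  100  (4)
  011  (3)
  011  (3)
  100  (4)
  110  (6)
  ---
  110  (6)
The nim-sum is 6 ≠ 0, so this is an N-position: the player to move can win.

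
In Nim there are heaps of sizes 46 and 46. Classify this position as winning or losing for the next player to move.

Compute the nim-sum pairwise:
46 ⊕ 46 = 0
The nim-sum is 0, so this is a P-position: the player to move is in a losing position under optimal play.

Losing position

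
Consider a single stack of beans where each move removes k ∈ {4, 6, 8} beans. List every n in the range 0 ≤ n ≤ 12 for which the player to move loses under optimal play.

0, 1, 2, 3, 12

Grundy values for subtraction set {4, 6, 8}:
g(0) = mex{} = 0
g(1) = mex{} = 0
g(2) = mex{} = 0
g(3) = mex{} = 0
g(4) = mex{0} = 1
g(5) = mex{0} = 1
g(6) = mex{0} = 1
g(7) = mex{0} = 1
g(8) = mex{0,1} = 2
g(9) = mex{0,1} = 2
g(10) = mex{0,1} = 2
g(11) = mex{0,1} = 2
g(12) = mex{1,2} = 0
The P-positions (g = 0) in 0..12 are 0, 1, 2, 3, 12.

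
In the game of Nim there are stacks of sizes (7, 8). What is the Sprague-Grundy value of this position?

Nim-sum: 7 ^ 8 = 15.

15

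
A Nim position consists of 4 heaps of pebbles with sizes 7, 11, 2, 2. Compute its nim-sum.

12

Nim-sum: 7 ^ 11 ^ 2 ^ 2 = 12.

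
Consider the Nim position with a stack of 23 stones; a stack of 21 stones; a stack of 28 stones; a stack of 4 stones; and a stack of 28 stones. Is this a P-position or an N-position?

N-position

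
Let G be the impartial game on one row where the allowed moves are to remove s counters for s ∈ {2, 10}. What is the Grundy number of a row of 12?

0

Compute g(0), g(1), … for moves {2, 10}:
k:     0  1  2  3  4  5  6  7  8  9 10 11 12
g(k):  0  0  1  1  0  0  1  1  0  0  1  1  0
So g(12) = 0.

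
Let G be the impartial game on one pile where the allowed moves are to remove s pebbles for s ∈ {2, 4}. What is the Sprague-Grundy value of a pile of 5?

2

Build the Grundy sequence with g(k) = mex{g(k−s) : s ∈ {2, 4}, s ≤ k}:
k:     0  1  2  3  4  5
g(k):  0  0  1  1  2  2
So g(5) = 2.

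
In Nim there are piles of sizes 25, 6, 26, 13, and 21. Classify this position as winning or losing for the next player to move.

Compute the nim-sum pairwise:
25 ^ 6 = 31
31 ^ 26 = 5
5 ^ 13 = 8
8 ^ 21 = 29
The nim-sum is 29 ≠ 0, so this is an N-position: the player to move can win.

Winning position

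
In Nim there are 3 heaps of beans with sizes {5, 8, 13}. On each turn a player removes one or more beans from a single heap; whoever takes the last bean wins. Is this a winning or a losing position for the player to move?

Bitwise XOR of the heap sizes:
  0101  (5)
  1000  (8)
  1101  (13)
  ----
  0000  (0)
The nim-sum is 0, so this is a P-position: the player to move is in a losing position under optimal play.

Losing position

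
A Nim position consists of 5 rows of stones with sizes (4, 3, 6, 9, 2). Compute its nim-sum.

10

Bitwise XOR of the heap sizes:
  0100  (4)
  0011  (3)
  0110  (6)
  1001  (9)
  0010  (2)
  ----
  1010  (10)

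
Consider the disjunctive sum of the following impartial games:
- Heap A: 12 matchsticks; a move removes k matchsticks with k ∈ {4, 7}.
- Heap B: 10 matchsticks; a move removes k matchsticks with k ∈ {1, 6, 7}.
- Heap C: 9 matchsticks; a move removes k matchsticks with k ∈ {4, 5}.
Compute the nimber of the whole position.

For heap A, compute g(0), g(1), … with moves {4, 7}:
g(0) = mex{} = 0
g(1) = mex{} = 0
g(2) = mex{} = 0
g(3) = mex{} = 0
g(4) = mex{0} = 1
g(5) = mex{0} = 1
g(6) = mex{0} = 1
g(7) = mex{0} = 1
g(8) = mex{0,1} = 2
g(9) = mex{0,1} = 2
g(10) = mex{0,1} = 2
g(11) = mex{1} = 0
g(12) = mex{1,2} = 0
So g(12) = 0.
Grundy values for heap B (subtraction set {1, 6, 7}):
k:     0  1  2  3  4  5  6  7  8  9 10
g(k):  0  1  0  1  0  1  2  3  2  3  2
So g(10) = 2.
Build the Grundy sequence for heap C with g(k) = mex{g(k−s) : s ∈ {4, 5}, s ≤ k}:
g(0) = mex{} = 0
g(1) = mex{} = 0
g(2) = mex{} = 0
g(3) = mex{} = 0
g(4) = mex{0} = 1
g(5) = mex{0} = 1
g(6) = mex{0} = 1
g(7) = mex{0} = 1
g(8) = mex{0,1} = 2
g(9) = mex{1} = 0
So g(9) = 0.
The value of a disjunctive sum is the nim-sum of the parts.
Combined value = 0 XOR 2 XOR 0 = 2.

2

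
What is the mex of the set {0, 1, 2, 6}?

3

The values 0, 1, 2 are all present; 3 is the first non-negative integer missing from the set.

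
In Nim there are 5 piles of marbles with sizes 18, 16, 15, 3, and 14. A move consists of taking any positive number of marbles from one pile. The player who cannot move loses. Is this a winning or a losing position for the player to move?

Losing position

Compute the nim-sum pairwise:
18 ^ 16 = 2
2 ^ 15 = 13
13 ^ 3 = 14
14 ^ 14 = 0
The nim-sum is 0, so this is a P-position: the player to move is in a losing position under optimal play.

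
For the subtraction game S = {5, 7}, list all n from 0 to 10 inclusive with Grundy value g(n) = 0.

Build the Grundy sequence with g(k) = mex{g(k−s) : s ∈ {5, 7}, s ≤ k}:
g(0) = mex{} = 0
g(1) = mex{} = 0
g(2) = mex{} = 0
g(3) = mex{} = 0
g(4) = mex{} = 0
g(5) = mex{0} = 1
g(6) = mex{0} = 1
g(7) = mex{0} = 1
g(8) = mex{0} = 1
g(9) = mex{0} = 1
g(10) = mex{0,1} = 2
The P-positions (g = 0) in 0..10 are 0, 1, 2, 3, 4.

0, 1, 2, 3, 4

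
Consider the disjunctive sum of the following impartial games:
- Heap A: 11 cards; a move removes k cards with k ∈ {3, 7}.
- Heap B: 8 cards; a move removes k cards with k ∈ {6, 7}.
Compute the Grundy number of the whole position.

1

Build the Grundy sequence for heap A with g(k) = mex{g(k−s) : s ∈ {3, 7}, s ≤ k}:
k:     0  1  2  3  4  5  6  7  8  9 10 11
g(k):  0  0  0  1  1  1  0  2  2  1  0  0
So g(11) = 0.
Grundy values for heap B (subtraction set {6, 7}):
g(0) = mex{} = 0
g(1) = mex{} = 0
g(2) = mex{} = 0
g(3) = mex{} = 0
g(4) = mex{} = 0
g(5) = mex{} = 0
g(6) = mex{0} = 1
g(7) = mex{0} = 1
g(8) = mex{0} = 1
So g(8) = 1.
By the Sprague-Grundy theorem, the Grundy value of a sum of independent games is the XOR of the component values.
Combined value = 0 XOR 1 = 1.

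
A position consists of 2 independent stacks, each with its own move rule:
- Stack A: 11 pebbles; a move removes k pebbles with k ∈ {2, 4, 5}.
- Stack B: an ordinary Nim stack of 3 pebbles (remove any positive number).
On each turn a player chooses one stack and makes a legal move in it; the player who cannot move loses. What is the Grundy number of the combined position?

1

For stack A, compute g(0), g(1), … with moves {2, 4, 5}:
k:     0  1  2  3  4  5  6  7  8  9 10 11
g(k):  0  0  1  1  2  2  3  0  0  1  1  2
So g(11) = 2.
Stack B is a plain Nim stack of size 3, so its Grundy value is 3.
By the Sprague-Grundy theorem, the Grundy value of a sum of independent games is the XOR of the component values.
Combined value = 2 ⊕ 3 = 1.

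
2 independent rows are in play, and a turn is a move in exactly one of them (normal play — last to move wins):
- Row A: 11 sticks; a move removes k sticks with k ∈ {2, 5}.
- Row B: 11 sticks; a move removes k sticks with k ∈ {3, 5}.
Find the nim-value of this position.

1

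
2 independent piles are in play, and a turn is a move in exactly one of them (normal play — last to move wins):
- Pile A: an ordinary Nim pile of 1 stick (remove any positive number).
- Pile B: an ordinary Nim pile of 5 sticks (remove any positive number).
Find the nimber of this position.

Pile A is a plain Nim pile of size 1, so its Grundy value is 1.
Pile B is a plain Nim pile of size 5, so its Grundy value is 5.
By the Sprague-Grundy theorem, the Grundy value of a sum of independent games is the XOR of the component values.
Combined value = 1 XOR 5 = 4.

4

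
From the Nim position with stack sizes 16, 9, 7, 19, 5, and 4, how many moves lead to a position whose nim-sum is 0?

1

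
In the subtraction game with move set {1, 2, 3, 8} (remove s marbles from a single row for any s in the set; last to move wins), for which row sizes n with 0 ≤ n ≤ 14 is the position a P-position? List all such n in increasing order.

Compute g(0), g(1), … for moves {1, 2, 3, 8}:
g(0) = mex{} = 0
g(1) = mex{0} = 1
g(2) = mex{0,1} = 2
g(3) = mex{0,1,2} = 3
g(4) = mex{1,2,3} = 0
g(5) = mex{0,2,3} = 1
g(6) = mex{0,1,3} = 2
g(7) = mex{0,1,2} = 3
g(8) = mex{0,1,2,3} = 4
g(9) = mex{1,2,3,4} = 0
g(10) = mex{0,2,3,4} = 1
g(11) = mex{0,1,3,4} = 2
g(12) = mex{0,1,2} = 3
g(13) = mex{1,2,3} = 0
g(14) = mex{0,2,3} = 1
The P-positions (g = 0) in 0..14 are 0, 4, 9, 13.

0, 4, 9, 13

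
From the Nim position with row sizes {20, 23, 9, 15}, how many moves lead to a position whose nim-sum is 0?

3

Compute the nim-sum pairwise:
20 XOR 23 = 3
3 XOR 9 = 10
10 XOR 15 = 5
The overall nim-sum is X = 5. A row of size p has a winning move iff p XOR X < p (reduce it to p XOR X).
  20: 20 XOR 5 = 17 < 20 — winning move (to 17).
  23: 23 XOR 5 = 18 < 23 — winning move (to 18).
  9: 9 XOR 5 = 12 ≥ 9 — no move.
  15: 15 XOR 5 = 10 < 15 — winning move (to 10).
That gives 3 winning moves.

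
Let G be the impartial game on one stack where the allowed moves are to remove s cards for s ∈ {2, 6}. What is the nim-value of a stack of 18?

1

Compute g(0), g(1), … for moves {2, 6}:
k:     0  1  2  3  4  5  6  7  8  9 10 11 12 13 14 15 16 17 18
g(k):  0  0  1  1  0  0  1  1  0  0  1  1  0  0  1  1  0  0  1
So g(18) = 1.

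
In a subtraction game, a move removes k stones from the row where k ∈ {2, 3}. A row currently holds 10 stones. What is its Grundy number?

Compute g(0), g(1), … for moves {2, 3}:
g(0) = mex{} = 0
g(1) = mex{} = 0
g(2) = mex{0} = 1
g(3) = mex{0} = 1
g(4) = mex{0,1} = 2
g(5) = mex{1} = 0
g(6) = mex{1,2} = 0
g(7) = mex{0,2} = 1
g(8) = mex{0} = 1
g(9) = mex{0,1} = 2
g(10) = mex{1} = 0
So g(10) = 0.

0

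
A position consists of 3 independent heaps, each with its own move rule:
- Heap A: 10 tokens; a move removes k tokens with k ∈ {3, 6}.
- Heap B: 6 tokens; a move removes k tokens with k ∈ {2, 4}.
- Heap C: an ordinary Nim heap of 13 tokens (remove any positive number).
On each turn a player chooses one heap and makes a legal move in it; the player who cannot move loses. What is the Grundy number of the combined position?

Build the Grundy sequence for heap A with g(k) = mex{g(k−s) : s ∈ {3, 6}, s ≤ k}:
g(0) = mex{} = 0
g(1) = mex{} = 0
g(2) = mex{} = 0
g(3) = mex{0} = 1
g(4) = mex{0} = 1
g(5) = mex{0} = 1
g(6) = mex{0,1} = 2
g(7) = mex{0,1} = 2
g(8) = mex{0,1} = 2
g(9) = mex{1,2} = 0
g(10) = mex{1,2} = 0
So g(10) = 0.
Grundy values for heap B (subtraction set {2, 4}):
g(0) = mex{} = 0
g(1) = mex{} = 0
g(2) = mex{0} = 1
g(3) = mex{0} = 1
g(4) = mex{0,1} = 2
g(5) = mex{0,1} = 2
g(6) = mex{1,2} = 0
So g(6) = 0.
Heap C is a plain Nim heap of size 13, so its Grundy value is 13.
By the Sprague-Grundy theorem, the Grundy value of a sum of independent games is the XOR of the component values.
Combined value = 0 ⊕ 0 ⊕ 13 = 13.

13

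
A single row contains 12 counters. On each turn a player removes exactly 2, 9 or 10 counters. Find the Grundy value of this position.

Compute g(0), g(1), … for moves {2, 9, 10}:
k:     0  1  2  3  4  5  6  7  8  9 10 11 12
g(k):  0  0  1  1  0  0  1  1  0  2  1  3  0
So g(12) = 0.

0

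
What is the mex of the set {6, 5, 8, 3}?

0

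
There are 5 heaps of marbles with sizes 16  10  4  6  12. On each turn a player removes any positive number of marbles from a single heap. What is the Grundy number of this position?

Compute the nim-sum pairwise:
16 ⊕ 10 = 26
26 ⊕ 4 = 30
30 ⊕ 6 = 24
24 ⊕ 12 = 20

20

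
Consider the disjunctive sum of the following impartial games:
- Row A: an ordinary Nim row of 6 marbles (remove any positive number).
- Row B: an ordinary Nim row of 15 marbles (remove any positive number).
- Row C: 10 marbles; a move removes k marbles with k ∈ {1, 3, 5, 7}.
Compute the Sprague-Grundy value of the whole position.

9

Row A is a plain Nim row of size 6, so its Grundy value is 6.
Row B is a plain Nim row of size 15, so its Grundy value is 15.
For row C, compute g(0), g(1), … with moves {1, 3, 5, 7}:
k:     0  1  2  3  4  5  6  7  8  9 10
g(k):  0  1  0  1  0  1  0  1  0  1  0
So g(10) = 0.
By the Sprague-Grundy theorem, the Grundy value of a sum of independent games is the XOR of the component values.
Combined value = 6 XOR 15 XOR 0 = 9.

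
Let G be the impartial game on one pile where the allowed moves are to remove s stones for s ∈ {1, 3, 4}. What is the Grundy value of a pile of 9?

Build the Grundy sequence with g(k) = mex{g(k−s) : s ∈ {1, 3, 4}, s ≤ k}:
k:     0  1  2  3  4  5  6  7  8  9
g(k):  0  1  0  1  2  3  2  0  1  0
So g(9) = 0.

0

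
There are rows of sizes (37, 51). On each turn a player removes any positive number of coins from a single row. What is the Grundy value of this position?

Bitwise XOR of the heap sizes:
  100101  (37)
  110011  (51)
  ------
  010110  (22)

22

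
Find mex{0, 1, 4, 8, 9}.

The values 0, 1 are all present; 2 is the first non-negative integer missing from the set.

2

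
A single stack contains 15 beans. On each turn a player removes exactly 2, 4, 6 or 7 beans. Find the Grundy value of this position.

Build the Grundy sequence with g(k) = mex{g(k−s) : s ∈ {2, 4, 6, 7}, s ≤ k}:
k:     0  1  2  3  4  5  6  7  8  9 10 11 12 13 14 15
g(k):  0  0  1  1  2  2  3  3  4  0  0  1  1  2  2  3
So g(15) = 3.

3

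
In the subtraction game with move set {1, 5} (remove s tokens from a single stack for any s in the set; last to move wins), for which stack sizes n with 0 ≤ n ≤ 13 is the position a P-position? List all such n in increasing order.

Grundy values for subtraction set {1, 5}:
k:     0  1  2  3  4  5  6  7  8  9 10 11 12 13
g(k):  0  1  0  1  0  1  0  1  0  1  0  1  0  1
The P-positions (g = 0) in 0..13 are 0, 2, 4, 6, 8, 10, 12.

0, 2, 4, 6, 8, 10, 12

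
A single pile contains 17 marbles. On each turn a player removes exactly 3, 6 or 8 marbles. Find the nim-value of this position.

2

Compute g(0), g(1), … for moves {3, 6, 8}:
k:     0  1  2  3  4  5  6  7  8  9 10 11 12 13 14 15 16 17
g(k):  0  0  0  1  1  1  2  2  2  3  3  0  0  0  1  1  1  2
So g(17) = 2.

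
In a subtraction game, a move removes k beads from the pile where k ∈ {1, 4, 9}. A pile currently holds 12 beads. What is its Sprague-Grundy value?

0

Grundy values for subtraction set {1, 4, 9}:
g(0) = mex{} = 0
g(1) = mex{0} = 1
g(2) = mex{1} = 0
g(3) = mex{0} = 1
g(4) = mex{0,1} = 2
g(5) = mex{1,2} = 0
g(6) = mex{0} = 1
g(7) = mex{1} = 0
g(8) = mex{0,2} = 1
g(9) = mex{0,1} = 2
g(10) = mex{1,2} = 0
g(11) = mex{0} = 1
g(12) = mex{1} = 0
So g(12) = 0.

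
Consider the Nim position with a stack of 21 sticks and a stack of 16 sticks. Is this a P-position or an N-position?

N-position

Nim-sum: 21 ⊕ 16 = 5.
The nim-sum is 5 ≠ 0, so this is an N-position: the player to move can win.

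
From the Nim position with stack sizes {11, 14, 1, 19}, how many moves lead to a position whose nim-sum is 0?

1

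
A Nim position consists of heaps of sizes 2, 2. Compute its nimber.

Nim-sum: 2 ^ 2 = 0.

0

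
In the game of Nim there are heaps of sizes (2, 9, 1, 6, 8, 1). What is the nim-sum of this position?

5

Compute the nim-sum pairwise:
2 XOR 9 = 11
11 XOR 1 = 10
10 XOR 6 = 12
12 XOR 8 = 4
4 XOR 1 = 5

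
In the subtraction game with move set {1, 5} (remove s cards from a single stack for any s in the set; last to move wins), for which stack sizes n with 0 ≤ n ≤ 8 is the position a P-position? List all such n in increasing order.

0, 2, 4, 6, 8

Grundy values for subtraction set {1, 5}:
k:     0  1  2  3  4  5  6  7  8
g(k):  0  1  0  1  0  1  0  1  0
The P-positions (g = 0) in 0..8 are 0, 2, 4, 6, 8.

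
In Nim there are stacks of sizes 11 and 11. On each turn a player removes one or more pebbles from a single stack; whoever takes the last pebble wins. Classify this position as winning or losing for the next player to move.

Compute the nim-sum pairwise:
11 ^ 11 = 0
The nim-sum is 0, so this is a P-position: the player to move is in a losing position under optimal play.

Losing position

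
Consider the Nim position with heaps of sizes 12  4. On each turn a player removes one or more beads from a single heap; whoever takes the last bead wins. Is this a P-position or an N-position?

N-position

Nim-sum: 12 XOR 4 = 8.
The nim-sum is 8 ≠ 0, so this is an N-position: the player to move can win.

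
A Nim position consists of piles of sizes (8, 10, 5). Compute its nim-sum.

7

Bitwise XOR of the heap sizes:
  1000  (8)
  1010  (10)
  0101  (5)
  ----
  0111  (7)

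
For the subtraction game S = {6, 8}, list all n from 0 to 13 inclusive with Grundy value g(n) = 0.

0, 1, 2, 3, 4, 5

Compute g(0), g(1), … for moves {6, 8}:
k:     0  1  2  3  4  5  6  7  8  9 10 11 12 13
g(k):  0  0  0  0  0  0  1  1  1  1  1  1  2  2
The P-positions (g = 0) in 0..13 are 0, 1, 2, 3, 4, 5.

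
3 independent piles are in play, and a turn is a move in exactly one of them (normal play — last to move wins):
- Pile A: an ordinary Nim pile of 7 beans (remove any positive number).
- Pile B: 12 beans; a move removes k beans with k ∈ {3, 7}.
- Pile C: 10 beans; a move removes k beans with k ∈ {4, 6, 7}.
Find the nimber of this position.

5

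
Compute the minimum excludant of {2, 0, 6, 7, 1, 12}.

3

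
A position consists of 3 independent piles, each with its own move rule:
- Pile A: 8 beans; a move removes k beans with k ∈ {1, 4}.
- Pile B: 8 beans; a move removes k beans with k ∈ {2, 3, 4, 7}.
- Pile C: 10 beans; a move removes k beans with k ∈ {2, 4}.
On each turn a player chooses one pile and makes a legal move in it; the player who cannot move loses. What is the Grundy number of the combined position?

Build the Grundy sequence for pile A with g(k) = mex{g(k−s) : s ∈ {1, 4}, s ≤ k}:
g(0) = mex{} = 0
g(1) = mex{0} = 1
g(2) = mex{1} = 0
g(3) = mex{0} = 1
g(4) = mex{0,1} = 2
g(5) = mex{1,2} = 0
g(6) = mex{0} = 1
g(7) = mex{1} = 0
g(8) = mex{0,2} = 1
So g(8) = 1.
Grundy values for pile B (subtraction set {2, 3, 4, 7}):
k:     0  1  2  3  4  5  6  7  8
g(k):  0  0  1  1  2  2  0  3  1
So g(8) = 1.
For pile C, compute g(0), g(1), … with moves {2, 4}:
k:     0  1  2  3  4  5  6  7  8  9 10
g(k):  0  0  1  1  2  2  0  0  1  1  2
So g(10) = 2.
By the Sprague-Grundy theorem, the Grundy value of a sum of independent games is the XOR of the component values.
Combined value = 1 ⊕ 1 ⊕ 2 = 2.

2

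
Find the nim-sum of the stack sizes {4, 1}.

Write each in binary and XOR column by column:
  100  (4)
  001  (1)
  ---
  101  (5)

5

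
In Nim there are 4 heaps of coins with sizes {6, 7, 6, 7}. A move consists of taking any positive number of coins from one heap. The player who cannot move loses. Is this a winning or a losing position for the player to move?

Losing position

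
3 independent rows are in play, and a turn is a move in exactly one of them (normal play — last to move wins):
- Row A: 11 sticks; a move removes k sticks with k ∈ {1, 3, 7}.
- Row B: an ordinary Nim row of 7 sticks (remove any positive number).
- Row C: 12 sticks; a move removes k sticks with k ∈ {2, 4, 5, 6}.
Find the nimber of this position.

Build the Grundy sequence for row A with g(k) = mex{g(k−s) : s ∈ {1, 3, 7}, s ≤ k}:
k:     0  1  2  3  4  5  6  7  8  9 10 11
g(k):  0  1  0  1  0  1  0  1  0  1  0  1
So g(11) = 1.
Row B is a plain Nim row of size 7, so its Grundy value is 7.
Grundy values for row C (subtraction set {2, 4, 5, 6}):
g(0) = mex{} = 0
g(1) = mex{} = 0
g(2) = mex{0} = 1
g(3) = mex{0} = 1
g(4) = mex{0,1} = 2
g(5) = mex{0,1} = 2
g(6) = mex{0,1,2} = 3
g(7) = mex{0,1,2} = 3
g(8) = mex{1,2,3} = 0
g(9) = mex{1,2,3} = 0
g(10) = mex{0,2,3} = 1
g(11) = mex{0,2,3} = 1
g(12) = mex{0,1,3} = 2
So g(12) = 2.
The value of a disjunctive sum is the nim-sum of the parts.
Combined value = 1 ⊕ 7 ⊕ 2 = 4.

4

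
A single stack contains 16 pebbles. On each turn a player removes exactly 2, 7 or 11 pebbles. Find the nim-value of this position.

Compute g(0), g(1), … for moves {2, 7, 11}:
k:     0  1  2  3  4  5  6  7  8  9 10 11 12 13 14 15 16
g(k):  0  0  1  1  0  0  1  1  2  0  0  1  1  0  0  1  1
So g(16) = 1.

1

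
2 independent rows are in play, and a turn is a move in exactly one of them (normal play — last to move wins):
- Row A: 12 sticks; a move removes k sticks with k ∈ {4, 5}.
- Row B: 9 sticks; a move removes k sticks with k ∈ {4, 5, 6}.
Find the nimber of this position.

2

Build the Grundy sequence for row A with g(k) = mex{g(k−s) : s ∈ {4, 5}, s ≤ k}:
g(0) = mex{} = 0
g(1) = mex{} = 0
g(2) = mex{} = 0
g(3) = mex{} = 0
g(4) = mex{0} = 1
g(5) = mex{0} = 1
g(6) = mex{0} = 1
g(7) = mex{0} = 1
g(8) = mex{0,1} = 2
g(9) = mex{1} = 0
g(10) = mex{1} = 0
g(11) = mex{1} = 0
g(12) = mex{1,2} = 0
So g(12) = 0.
For row B, compute g(0), g(1), … with moves {4, 5, 6}:
g(0) = mex{} = 0
g(1) = mex{} = 0
g(2) = mex{} = 0
g(3) = mex{} = 0
g(4) = mex{0} = 1
g(5) = mex{0} = 1
g(6) = mex{0} = 1
g(7) = mex{0} = 1
g(8) = mex{0,1} = 2
g(9) = mex{0,1} = 2
So g(9) = 2.
The value of a disjunctive sum is the nim-sum of the parts.
Combined value = 0 ⊕ 2 = 2.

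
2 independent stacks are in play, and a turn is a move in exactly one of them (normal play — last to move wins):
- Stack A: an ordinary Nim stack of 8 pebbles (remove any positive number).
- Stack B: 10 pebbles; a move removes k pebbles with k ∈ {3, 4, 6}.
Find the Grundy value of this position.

8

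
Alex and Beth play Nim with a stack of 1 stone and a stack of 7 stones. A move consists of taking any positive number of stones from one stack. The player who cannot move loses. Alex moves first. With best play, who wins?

Nim-sum: 1 ^ 7 = 6.
The nim-sum is 6 ≠ 0, so this is an N-position: the player to move can win; Alex has a winning move.

Alex wins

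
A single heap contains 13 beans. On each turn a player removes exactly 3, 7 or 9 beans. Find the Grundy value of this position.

2

Compute g(0), g(1), … for moves {3, 7, 9}:
k:     0  1  2  3  4  5  6  7  8  9 10 11 12 13
g(k):  0  0  0  1  1  1  0  2  2  1  3  3  0  2
So g(13) = 2.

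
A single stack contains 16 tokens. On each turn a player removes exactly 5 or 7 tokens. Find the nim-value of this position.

0

Grundy values for subtraction set {5, 7}:
k:     0  1  2  3  4  5  6  7  8  9 10 11 12 13 14 15 16
g(k):  0  0  0  0  0  1  1  1  1  1  2  2  0  0  0  0  0
So g(16) = 0.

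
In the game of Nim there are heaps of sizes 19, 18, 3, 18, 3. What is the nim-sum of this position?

Compute the nim-sum pairwise:
19 ^ 18 = 1
1 ^ 3 = 2
2 ^ 18 = 16
16 ^ 3 = 19

19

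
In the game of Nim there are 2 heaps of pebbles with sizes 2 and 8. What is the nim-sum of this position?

10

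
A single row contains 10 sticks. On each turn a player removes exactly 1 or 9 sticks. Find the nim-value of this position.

0

Compute g(0), g(1), … for moves {1, 9}:
k:     0  1  2  3  4  5  6  7  8  9 10
g(k):  0  1  0  1  0  1  0  1  0  1  0
So g(10) = 0.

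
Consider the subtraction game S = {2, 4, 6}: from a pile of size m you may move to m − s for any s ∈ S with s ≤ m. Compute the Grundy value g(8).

0

Grundy values for subtraction set {2, 4, 6}:
k:     0  1  2  3  4  5  6  7  8
g(k):  0  0  1  1  2  2  3  3  0
So g(8) = 0.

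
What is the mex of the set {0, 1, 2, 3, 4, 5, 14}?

6

The values 0, 1, 2, 3, 4, 5 are all present; 6 is the first non-negative integer missing from the set.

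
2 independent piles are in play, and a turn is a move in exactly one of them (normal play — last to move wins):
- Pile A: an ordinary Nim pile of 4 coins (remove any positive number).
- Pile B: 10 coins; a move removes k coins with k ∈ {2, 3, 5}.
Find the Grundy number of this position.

5

Pile A is a plain Nim pile of size 4, so its Grundy value is 4.
Build the Grundy sequence for pile B with g(k) = mex{g(k−s) : s ∈ {2, 3, 5}, s ≤ k}:
g(0) = mex{} = 0
g(1) = mex{} = 0
g(2) = mex{0} = 1
g(3) = mex{0} = 1
g(4) = mex{0,1} = 2
g(5) = mex{0,1} = 2
g(6) = mex{0,1,2} = 3
g(7) = mex{1,2} = 0
g(8) = mex{1,2,3} = 0
g(9) = mex{0,2,3} = 1
g(10) = mex{0,2} = 1
So g(10) = 1.
By the Sprague-Grundy theorem, the Grundy value of a sum of independent games is the XOR of the component values.
Combined value = 4 XOR 1 = 5.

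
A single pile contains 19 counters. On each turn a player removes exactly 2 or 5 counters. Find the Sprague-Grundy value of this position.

2

Grundy values for subtraction set {2, 5}:
k:     0  1  2  3  4  5  6  7  8  9 10 11 12 13 14 15 16 17 18 19
g(k):  0  0  1  1  0  2  1  0  0  1  1  0  2  1  0  0  1  1  0  2
So g(19) = 2.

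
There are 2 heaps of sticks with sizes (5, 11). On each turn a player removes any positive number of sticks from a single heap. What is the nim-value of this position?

Nim-sum: 5 XOR 11 = 14.

14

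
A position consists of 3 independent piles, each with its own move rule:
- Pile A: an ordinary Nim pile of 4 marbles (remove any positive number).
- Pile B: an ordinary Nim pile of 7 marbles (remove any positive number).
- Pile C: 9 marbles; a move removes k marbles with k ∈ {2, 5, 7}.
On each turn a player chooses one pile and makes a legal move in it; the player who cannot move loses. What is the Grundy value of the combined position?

1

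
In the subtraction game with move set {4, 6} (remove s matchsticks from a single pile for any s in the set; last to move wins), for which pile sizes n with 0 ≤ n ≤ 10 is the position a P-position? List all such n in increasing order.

Build the Grundy sequence with g(k) = mex{g(k−s) : s ∈ {4, 6}, s ≤ k}:
k:     0  1  2  3  4  5  6  7  8  9 10
g(k):  0  0  0  0  1  1  1  1  2  2  0
The P-positions (g = 0) in 0..10 are 0, 1, 2, 3, 10.

0, 1, 2, 3, 10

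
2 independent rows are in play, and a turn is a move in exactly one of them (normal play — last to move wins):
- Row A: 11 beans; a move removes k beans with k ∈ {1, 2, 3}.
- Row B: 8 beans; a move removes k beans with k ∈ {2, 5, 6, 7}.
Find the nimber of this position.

Grundy values for row A (subtraction set {1, 2, 3}):
k:     0  1  2  3  4  5  6  7  8  9 10 11
g(k):  0  1  2  3  0  1  2  3  0  1  2  3
So g(11) = 3.
Build the Grundy sequence for row B with g(k) = mex{g(k−s) : s ∈ {2, 5, 6, 7}, s ≤ k}:
k:     0  1  2  3  4  5  6  7  8
g(k):  0  0  1  1  0  2  1  3  2
So g(8) = 2.
The value of a disjunctive sum is the nim-sum of the parts.
Combined value = 3 ⊕ 2 = 1.

1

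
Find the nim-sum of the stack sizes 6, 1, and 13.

10

Compute the nim-sum pairwise:
6 ⊕ 1 = 7
7 ⊕ 13 = 10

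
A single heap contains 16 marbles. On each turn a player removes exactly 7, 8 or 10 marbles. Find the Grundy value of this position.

2

Build the Grundy sequence with g(k) = mex{g(k−s) : s ∈ {7, 8, 10}, s ≤ k}:
k:     0  1  2  3  4  5  6  7  8  9 10 11 12 13 14 15 16
g(k):  0  0  0  0  0  0  0  1  1  1  1  1  1  1  2  2  2
So g(16) = 2.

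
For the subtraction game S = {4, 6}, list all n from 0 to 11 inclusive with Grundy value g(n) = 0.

0, 1, 2, 3, 10, 11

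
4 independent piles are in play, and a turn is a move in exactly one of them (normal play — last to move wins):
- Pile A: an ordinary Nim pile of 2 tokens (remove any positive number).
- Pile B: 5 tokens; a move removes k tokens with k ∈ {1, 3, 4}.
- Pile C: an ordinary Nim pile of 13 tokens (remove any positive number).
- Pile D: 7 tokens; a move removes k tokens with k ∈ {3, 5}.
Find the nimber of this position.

14

Pile A is a plain Nim pile of size 2, so its Grundy value is 2.
For pile B, compute g(0), g(1), … with moves {1, 3, 4}:
k:     0  1  2  3  4  5
g(k):  0  1  0  1  2  3
So g(5) = 3.
Pile C is a plain Nim pile of size 13, so its Grundy value is 13.
For pile D, compute g(0), g(1), … with moves {3, 5}:
g(0) = mex{} = 0
g(1) = mex{} = 0
g(2) = mex{} = 0
g(3) = mex{0} = 1
g(4) = mex{0} = 1
g(5) = mex{0} = 1
g(6) = mex{0,1} = 2
g(7) = mex{0,1} = 2
So g(7) = 2.
By the Sprague-Grundy theorem, the Grundy value of a sum of independent games is the XOR of the component values.
Combined value = 2 ⊕ 3 ⊕ 13 ⊕ 2 = 14.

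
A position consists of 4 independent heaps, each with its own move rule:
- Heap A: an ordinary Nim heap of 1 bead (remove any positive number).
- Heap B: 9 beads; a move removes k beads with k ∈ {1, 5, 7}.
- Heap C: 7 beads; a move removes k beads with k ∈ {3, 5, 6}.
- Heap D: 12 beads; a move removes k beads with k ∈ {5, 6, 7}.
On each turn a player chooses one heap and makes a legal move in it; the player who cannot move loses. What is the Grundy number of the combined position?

Heap A is a plain Nim heap of size 1, so its Grundy value is 1.
Grundy values for heap B (subtraction set {1, 5, 7}):
k:     0  1  2  3  4  5  6  7  8  9
g(k):  0  1  0  1  0  1  0  1  0  1
So g(9) = 1.
Build the Grundy sequence for heap C with g(k) = mex{g(k−s) : s ∈ {3, 5, 6}, s ≤ k}:
k:     0  1  2  3  4  5  6  7
g(k):  0  0  0  1  1  1  2  2
So g(7) = 2.
Grundy values for heap D (subtraction set {5, 6, 7}):
g(0) = mex{} = 0
g(1) = mex{} = 0
g(2) = mex{} = 0
g(3) = mex{} = 0
g(4) = mex{} = 0
g(5) = mex{0} = 1
g(6) = mex{0} = 1
g(7) = mex{0} = 1
g(8) = mex{0} = 1
g(9) = mex{0} = 1
g(10) = mex{0,1} = 2
g(11) = mex{0,1} = 2
g(12) = mex{1} = 0
So g(12) = 0.
The value of a disjunctive sum is the nim-sum of the parts.
Combined value = 1 XOR 1 XOR 2 XOR 0 = 2.

2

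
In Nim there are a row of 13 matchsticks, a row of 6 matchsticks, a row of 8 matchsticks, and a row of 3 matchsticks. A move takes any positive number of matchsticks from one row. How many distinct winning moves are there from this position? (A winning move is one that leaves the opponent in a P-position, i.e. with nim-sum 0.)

Compute the nim-sum pairwise:
13 ⊕ 6 = 11
11 ⊕ 8 = 3
3 ⊕ 3 = 0
The nim-sum is already 0, so every move leaves a nonzero nim-sum — there are no winning moves.

0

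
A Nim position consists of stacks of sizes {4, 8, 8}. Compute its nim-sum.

Compute the nim-sum pairwise:
4 ^ 8 = 12
12 ^ 8 = 4

4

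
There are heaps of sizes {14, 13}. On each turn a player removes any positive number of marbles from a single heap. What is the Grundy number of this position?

3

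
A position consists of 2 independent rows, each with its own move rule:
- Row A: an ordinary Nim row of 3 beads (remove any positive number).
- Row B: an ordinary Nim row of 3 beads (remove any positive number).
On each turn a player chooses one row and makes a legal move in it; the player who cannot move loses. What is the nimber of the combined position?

0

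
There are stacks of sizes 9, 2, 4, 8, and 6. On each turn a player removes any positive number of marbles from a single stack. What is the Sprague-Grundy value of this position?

1

In binary:
  1001  (9)
  0010  (2)
  0100  (4)
  1000  (8)
  0110  (6)
  ----
  0001  (1)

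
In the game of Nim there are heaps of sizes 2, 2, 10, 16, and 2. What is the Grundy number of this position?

In binary:
  00010  (2)
  00010  (2)
  01010  (10)
  10000  (16)
  00010  (2)
  -----
  11000  (24)

24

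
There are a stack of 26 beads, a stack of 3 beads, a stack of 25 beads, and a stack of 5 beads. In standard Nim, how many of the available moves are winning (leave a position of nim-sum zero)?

Bitwise XOR of the heap sizes:
  11010  (26)
  00011  (3)
  11001  (25)
  00101  (5)
  -----
  00101  (5)
The overall nim-sum is X = 5. A stack of size p has a winning move iff p XOR X < p (reduce it to p XOR X).
  26: 26 XOR 5 = 31 ≥ 26 — no move.
  3: 3 XOR 5 = 6 ≥ 3 — no move.
  25: 25 XOR 5 = 28 ≥ 25 — no move.
  5: 5 XOR 5 = 0 < 5 — winning move (to 0).
That gives 1 winning move.

1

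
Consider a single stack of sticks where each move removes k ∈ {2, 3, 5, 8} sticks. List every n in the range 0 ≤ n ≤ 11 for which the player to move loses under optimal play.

Build the Grundy sequence with g(k) = mex{g(k−s) : s ∈ {2, 3, 5, 8}, s ≤ k}:
g(0) = mex{} = 0
g(1) = mex{} = 0
g(2) = mex{0} = 1
g(3) = mex{0} = 1
g(4) = mex{0,1} = 2
g(5) = mex{0,1} = 2
g(6) = mex{0,1,2} = 3
g(7) = mex{1,2} = 0
g(8) = mex{0,1,2,3} = 4
g(9) = mex{0,2,3} = 1
g(10) = mex{0,1,2,4} = 3
g(11) = mex{1,3,4} = 0
The P-positions (g = 0) in 0..11 are 0, 1, 7, 11.

0, 1, 7, 11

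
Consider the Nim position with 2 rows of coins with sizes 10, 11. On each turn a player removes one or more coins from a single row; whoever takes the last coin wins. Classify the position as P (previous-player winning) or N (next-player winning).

N-position

In binary:
  1010  (10)
  1011  (11)
  ----
  0001  (1)
The nim-sum is 1 ≠ 0, so this is an N-position: the player to move can win.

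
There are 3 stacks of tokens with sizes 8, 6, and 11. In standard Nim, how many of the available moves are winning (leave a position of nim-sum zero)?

1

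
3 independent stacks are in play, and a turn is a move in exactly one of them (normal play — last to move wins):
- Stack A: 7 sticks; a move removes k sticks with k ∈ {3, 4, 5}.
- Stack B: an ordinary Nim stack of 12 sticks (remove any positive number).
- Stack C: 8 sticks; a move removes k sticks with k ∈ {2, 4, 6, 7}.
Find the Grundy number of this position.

Grundy values for stack A (subtraction set {3, 4, 5}):
g(0) = mex{} = 0
g(1) = mex{} = 0
g(2) = mex{} = 0
g(3) = mex{0} = 1
g(4) = mex{0} = 1
g(5) = mex{0} = 1
g(6) = mex{0,1} = 2
g(7) = mex{0,1} = 2
So g(7) = 2.
Stack B is a plain Nim stack of size 12, so its Grundy value is 12.
Build the Grundy sequence for stack C with g(k) = mex{g(k−s) : s ∈ {2, 4, 6, 7}, s ≤ k}:
k:     0  1  2  3  4  5  6  7  8
g(k):  0  0  1  1  2  2  3  3  4
So g(8) = 4.
By the Sprague-Grundy theorem, the Grundy value of a sum of independent games is the XOR of the component values.
Combined value = 2 ⊕ 12 ⊕ 4 = 10.

10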